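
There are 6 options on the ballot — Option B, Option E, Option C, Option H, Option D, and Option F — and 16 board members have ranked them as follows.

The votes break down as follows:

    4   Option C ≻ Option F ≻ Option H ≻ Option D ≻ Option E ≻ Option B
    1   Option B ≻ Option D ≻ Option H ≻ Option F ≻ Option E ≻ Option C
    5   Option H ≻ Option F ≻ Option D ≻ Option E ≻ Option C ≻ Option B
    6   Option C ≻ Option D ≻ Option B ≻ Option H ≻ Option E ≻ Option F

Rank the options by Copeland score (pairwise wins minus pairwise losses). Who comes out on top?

Option C

Pairwise results:
  Option B vs Option E: Option E wins 9–7.
  Option B vs Option C: Option C wins 15–1.
  Option B vs Option H: Option H wins 9–7.
  Option B vs Option D: Option D wins 15–1.
  Option B vs Option F: Option F wins 9–7.
  Option E vs Option C: Option C wins 10–6.
  Option E vs Option H: Option H wins 16–0.
  Option E vs Option D: Option D wins 16–0.
  Option E vs Option F: Option F wins 10–6.
  Option C vs Option H: Option C wins 10–6.
  Option C vs Option D: Option C wins 10–6.
  Option C vs Option F: Option C wins 10–6.
  Option H vs Option D: Option H wins 9–7.
  Option H vs Option F: Option H wins 12–4.
  Option D vs Option F: Option F wins 9–7.
Copeland scores (wins − losses):
  Option B: 0 − 5 = -5
  Option E: 1 − 4 = -3
  Option C: 5 − 0 = 5
  Option H: 4 − 1 = 3
  Option D: 2 − 3 = -1
  Option F: 3 − 2 = 1
Option C has the best Copeland score.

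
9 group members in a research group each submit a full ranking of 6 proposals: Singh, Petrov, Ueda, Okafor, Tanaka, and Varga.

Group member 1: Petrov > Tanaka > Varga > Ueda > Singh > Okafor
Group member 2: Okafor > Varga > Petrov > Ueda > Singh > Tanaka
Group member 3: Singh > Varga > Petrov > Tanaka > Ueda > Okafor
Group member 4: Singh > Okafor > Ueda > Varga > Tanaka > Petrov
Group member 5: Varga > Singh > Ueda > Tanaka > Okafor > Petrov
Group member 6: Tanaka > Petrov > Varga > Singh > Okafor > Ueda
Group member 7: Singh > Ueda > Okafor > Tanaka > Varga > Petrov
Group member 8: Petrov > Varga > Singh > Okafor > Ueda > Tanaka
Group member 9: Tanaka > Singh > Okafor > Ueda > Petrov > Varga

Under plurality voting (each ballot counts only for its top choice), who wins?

First-place vote totals:
  Singh: 3
  Petrov: 2
  Ueda: 0
  Okafor: 1
  Tanaka: 2
  Varga: 1
Singh has the most first-place votes.

Singh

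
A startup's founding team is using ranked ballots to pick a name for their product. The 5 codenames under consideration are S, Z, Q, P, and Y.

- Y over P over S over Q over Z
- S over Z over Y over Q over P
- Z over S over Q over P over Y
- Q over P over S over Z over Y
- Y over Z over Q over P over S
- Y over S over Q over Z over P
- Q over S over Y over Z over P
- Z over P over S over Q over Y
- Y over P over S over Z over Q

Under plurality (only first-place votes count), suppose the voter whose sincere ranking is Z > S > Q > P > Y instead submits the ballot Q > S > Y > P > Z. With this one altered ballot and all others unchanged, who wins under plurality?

First-place totals with the altered ballot: S 1, Z 1, Q 3, P 0, Y 4.
The winner is unchanged: still Y.

Y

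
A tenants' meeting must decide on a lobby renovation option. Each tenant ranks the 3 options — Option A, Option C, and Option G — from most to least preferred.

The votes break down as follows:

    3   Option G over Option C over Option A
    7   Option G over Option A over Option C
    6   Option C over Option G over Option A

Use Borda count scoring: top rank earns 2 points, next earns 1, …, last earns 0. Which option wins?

Option G

Borda scores:
  Option A: 3·0 + 7·1 + 6·0 = 7
  Option C: 3·1 + 7·0 + 6·2 = 15
  Option G: 3·2 + 7·2 + 6·1 = 26
Option G has the highest total.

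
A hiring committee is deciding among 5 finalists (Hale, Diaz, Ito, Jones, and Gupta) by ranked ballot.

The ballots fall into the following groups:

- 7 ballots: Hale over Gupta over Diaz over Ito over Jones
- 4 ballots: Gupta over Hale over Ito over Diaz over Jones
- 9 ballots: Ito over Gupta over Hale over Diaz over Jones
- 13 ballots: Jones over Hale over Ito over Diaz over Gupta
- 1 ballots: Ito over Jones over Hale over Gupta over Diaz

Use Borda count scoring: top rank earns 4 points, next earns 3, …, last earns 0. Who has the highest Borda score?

Hale

Borda scores:
  Hale: 7·4 + 4·3 + 9·2 + 13·3 + 2 = 99
  Diaz: 7·2 + 4·1 + 9·1 + 13·1 + 0 = 40
  Ito: 7·1 + 4·2 + 9·4 + 13·2 + 4 = 81
  Jones: 7·0 + 4·0 + 9·0 + 13·4 + 3 = 55
  Gupta: 7·3 + 4·4 + 9·3 + 13·0 + 1 = 65
Hale has the highest total.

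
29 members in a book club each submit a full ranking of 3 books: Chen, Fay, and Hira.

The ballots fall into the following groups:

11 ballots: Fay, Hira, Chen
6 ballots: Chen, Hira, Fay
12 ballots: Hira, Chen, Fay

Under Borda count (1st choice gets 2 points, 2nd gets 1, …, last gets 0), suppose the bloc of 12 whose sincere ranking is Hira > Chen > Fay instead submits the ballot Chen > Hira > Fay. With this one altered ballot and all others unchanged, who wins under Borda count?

Chen

Borda totals with the altered ballot: Chen 36, Fay 22, Hira 29.
The switch changes the winner from Hira to Chen.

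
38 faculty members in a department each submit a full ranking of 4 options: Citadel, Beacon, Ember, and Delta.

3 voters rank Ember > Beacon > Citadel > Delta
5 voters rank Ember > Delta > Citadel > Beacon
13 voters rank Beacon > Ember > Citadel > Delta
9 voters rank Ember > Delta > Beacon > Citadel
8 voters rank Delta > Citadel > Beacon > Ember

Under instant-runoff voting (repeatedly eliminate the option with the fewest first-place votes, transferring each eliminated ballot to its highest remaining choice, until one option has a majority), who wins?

Beacon

Round 1: Ember 17, Beacon 13, Delta 8, Citadel 0. Citadel has the fewest and is eliminated.
Round 2: Ember 17, Beacon 13, Delta 8. Delta has the fewest and is eliminated.
Round 3: Beacon 21, Ember 17. Beacon has a majority.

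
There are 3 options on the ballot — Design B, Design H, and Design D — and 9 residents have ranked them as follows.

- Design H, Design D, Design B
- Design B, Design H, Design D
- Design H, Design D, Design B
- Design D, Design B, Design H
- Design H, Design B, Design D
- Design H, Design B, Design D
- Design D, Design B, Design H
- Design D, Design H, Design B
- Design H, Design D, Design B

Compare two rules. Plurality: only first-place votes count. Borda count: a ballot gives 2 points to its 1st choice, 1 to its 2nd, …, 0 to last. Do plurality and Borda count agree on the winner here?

Plurality first-place counts: Design B 1, Design H 5, Design D 3 → Design H.
Borda totals: Design B 6, Design H 12, Design D 9 → Design H.
The two rules agree on Design H.

Yes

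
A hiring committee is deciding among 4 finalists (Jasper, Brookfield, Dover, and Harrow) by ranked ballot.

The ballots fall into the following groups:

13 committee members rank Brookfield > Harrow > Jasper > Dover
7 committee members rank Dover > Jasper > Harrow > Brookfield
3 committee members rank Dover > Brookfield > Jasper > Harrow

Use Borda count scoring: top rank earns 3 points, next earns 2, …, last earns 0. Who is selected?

Borda scores:
  Jasper: 13·1 + 7·2 + 3·1 = 30
  Brookfield: 13·3 + 7·0 + 3·2 = 45
  Dover: 13·0 + 7·3 + 3·3 = 30
  Harrow: 13·2 + 7·1 + 3·0 = 33
Brookfield has the highest total.

Brookfield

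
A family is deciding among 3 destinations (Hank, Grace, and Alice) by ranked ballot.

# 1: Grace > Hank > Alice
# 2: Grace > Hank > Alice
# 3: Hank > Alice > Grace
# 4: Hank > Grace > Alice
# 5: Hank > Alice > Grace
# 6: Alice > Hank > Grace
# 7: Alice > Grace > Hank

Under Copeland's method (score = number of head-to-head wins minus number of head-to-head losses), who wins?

Hank

Pairwise results:
  Hank vs Grace: Hank wins 4–3.
  Hank vs Alice: Hank wins 5–2.
  Grace vs Alice: Alice wins 4–3.
Copeland scores (wins − losses):
  Hank: 2 − 0 = 2
  Grace: 0 − 2 = -2
  Alice: 1 − 1 = 0
Hank has the best Copeland score.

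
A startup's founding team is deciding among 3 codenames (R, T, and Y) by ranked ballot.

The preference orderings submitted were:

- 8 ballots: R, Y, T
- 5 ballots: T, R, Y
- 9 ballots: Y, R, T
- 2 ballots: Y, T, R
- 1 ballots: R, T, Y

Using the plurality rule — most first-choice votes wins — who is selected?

First-place vote totals:
  R: 9
  T: 5
  Y: 11
Y has the most first-place votes.

Y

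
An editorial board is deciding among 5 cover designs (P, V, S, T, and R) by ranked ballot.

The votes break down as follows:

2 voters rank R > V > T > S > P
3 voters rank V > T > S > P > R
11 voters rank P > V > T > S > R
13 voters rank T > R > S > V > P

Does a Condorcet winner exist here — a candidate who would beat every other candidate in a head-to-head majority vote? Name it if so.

None — there is no Condorcet winner

Head-to-head results (29 voters total):
P vs V: V wins 18–11.
P vs S: S wins 18–11.
P vs T: T wins 18–11.
P vs R: R wins 15–14.
V vs S: V wins 16–13.
V vs T: V wins 16–13.
V vs R: R wins 15–14.
S vs T: T wins 29–0.
S vs R: R wins 15–14.
T vs R: T wins 27–2.
No candidate beats all others: V beats T beats R beats V, a majority cycle.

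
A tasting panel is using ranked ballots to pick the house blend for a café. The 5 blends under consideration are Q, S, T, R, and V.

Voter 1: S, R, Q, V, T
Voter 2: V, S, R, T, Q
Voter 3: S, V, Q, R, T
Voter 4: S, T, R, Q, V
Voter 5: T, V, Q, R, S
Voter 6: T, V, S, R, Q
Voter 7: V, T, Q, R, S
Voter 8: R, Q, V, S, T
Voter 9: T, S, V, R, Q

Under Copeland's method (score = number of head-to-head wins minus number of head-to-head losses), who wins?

V

Pairwise results:
  Q vs S: S wins 6–3.
  Q vs T: T wins 6–3.
  Q vs R: R wins 6–3.
  Q vs V: V wins 6–3.
  S vs T: S wins 5–4.
  S vs R: S wins 6–3.
  S vs V: V wins 5–4.
  T vs R: T wins 5–4.
  T vs V: V wins 5–4.
  R vs V: V wins 6–3.
Copeland scores (wins − losses):
  Q: 0 − 4 = -4
  S: 3 − 1 = 2
  T: 2 − 2 = 0
  R: 1 − 3 = -2
  V: 4 − 0 = 4
V has the best Copeland score.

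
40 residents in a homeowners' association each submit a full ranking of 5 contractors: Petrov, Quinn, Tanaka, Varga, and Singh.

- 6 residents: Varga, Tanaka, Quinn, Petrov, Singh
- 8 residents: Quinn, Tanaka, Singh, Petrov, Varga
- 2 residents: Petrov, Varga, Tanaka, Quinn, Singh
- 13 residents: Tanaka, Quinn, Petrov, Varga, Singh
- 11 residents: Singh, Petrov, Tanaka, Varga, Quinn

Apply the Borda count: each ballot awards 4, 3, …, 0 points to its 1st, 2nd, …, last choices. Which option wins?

Borda scores:
  Petrov: 6·1 + 8·1 + 2·4 + 13·2 + 11·3 = 81
  Quinn: 6·2 + 8·4 + 2·1 + 13·3 + 11·0 = 85
  Tanaka: 6·3 + 8·3 + 2·2 + 13·4 + 11·2 = 120
  Varga: 6·4 + 8·0 + 2·3 + 13·1 + 11·1 = 54
  Singh: 6·0 + 8·2 + 2·0 + 13·0 + 11·4 = 60
Tanaka has the highest total.

Tanaka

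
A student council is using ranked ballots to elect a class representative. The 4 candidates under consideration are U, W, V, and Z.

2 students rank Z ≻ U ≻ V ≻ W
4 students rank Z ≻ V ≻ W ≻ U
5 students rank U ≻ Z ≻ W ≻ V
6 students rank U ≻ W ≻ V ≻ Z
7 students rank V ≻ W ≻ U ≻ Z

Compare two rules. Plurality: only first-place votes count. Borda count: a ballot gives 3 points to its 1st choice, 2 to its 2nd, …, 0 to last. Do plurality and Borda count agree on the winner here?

Plurality first-place counts: U 11, W 0, V 7, Z 6 → U.
Borda totals: U 44, W 35, V 37, Z 28 → U.
The two rules agree on U.

Yes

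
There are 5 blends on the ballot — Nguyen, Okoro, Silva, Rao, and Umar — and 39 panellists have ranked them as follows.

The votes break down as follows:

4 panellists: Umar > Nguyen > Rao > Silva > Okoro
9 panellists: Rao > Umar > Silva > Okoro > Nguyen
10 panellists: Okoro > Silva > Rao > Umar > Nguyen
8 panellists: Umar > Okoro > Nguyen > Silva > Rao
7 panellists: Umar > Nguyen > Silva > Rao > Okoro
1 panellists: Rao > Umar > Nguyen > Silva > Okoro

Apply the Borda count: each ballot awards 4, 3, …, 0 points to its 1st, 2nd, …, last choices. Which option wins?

Umar

Borda scores:
  Nguyen: 4·3 + 9·0 + 10·0 + 8·2 + 7·3 + 2 = 51
  Okoro: 4·0 + 9·1 + 10·4 + 8·3 + 7·0 + 0 = 73
  Silva: 4·1 + 9·2 + 10·3 + 8·1 + 7·2 + 1 = 75
  Rao: 4·2 + 9·4 + 10·2 + 8·0 + 7·1 + 4 = 75
  Umar: 4·4 + 9·3 + 10·1 + 8·4 + 7·4 + 3 = 116
Umar has the highest total.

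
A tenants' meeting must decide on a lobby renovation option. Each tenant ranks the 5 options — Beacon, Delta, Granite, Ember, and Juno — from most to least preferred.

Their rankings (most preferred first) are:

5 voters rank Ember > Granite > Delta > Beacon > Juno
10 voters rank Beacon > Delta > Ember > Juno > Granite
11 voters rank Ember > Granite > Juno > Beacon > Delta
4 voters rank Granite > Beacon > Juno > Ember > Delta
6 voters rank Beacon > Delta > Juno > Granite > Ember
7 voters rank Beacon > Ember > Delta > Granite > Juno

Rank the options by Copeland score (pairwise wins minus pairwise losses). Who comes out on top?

Pairwise results:
  Beacon vs Delta: Beacon wins 38–5.
  Beacon vs Granite: Beacon wins 23–20.
  Beacon vs Ember: Beacon wins 27–16.
  Beacon vs Juno: Beacon wins 32–11.
  Delta vs Granite: Delta wins 23–20.
  Delta vs Ember: Ember wins 27–16.
  Delta vs Juno: Delta wins 28–15.
  Granite vs Ember: Ember wins 33–10.
  Granite vs Juno: Granite wins 27–16.
  Ember vs Juno: Ember wins 33–10.
Copeland scores (wins − losses):
  Beacon: 4 − 0 = 4
  Delta: 2 − 2 = 0
  Granite: 1 − 3 = -2
  Ember: 3 − 1 = 2
  Juno: 0 − 4 = -4
Beacon has the best Copeland score.

Beacon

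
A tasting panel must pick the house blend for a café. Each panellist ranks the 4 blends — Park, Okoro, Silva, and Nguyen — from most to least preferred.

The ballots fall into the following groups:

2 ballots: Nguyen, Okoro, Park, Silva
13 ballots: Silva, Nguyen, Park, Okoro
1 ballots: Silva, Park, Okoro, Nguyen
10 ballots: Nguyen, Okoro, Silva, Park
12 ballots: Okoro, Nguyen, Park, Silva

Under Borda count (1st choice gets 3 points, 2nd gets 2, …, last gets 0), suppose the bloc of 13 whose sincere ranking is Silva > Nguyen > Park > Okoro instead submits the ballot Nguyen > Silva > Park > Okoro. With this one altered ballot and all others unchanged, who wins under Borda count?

Nguyen

Borda totals with the altered ballot: Park 29, Okoro 61, Silva 39, Nguyen 99.
The winner is unchanged: still Nguyen.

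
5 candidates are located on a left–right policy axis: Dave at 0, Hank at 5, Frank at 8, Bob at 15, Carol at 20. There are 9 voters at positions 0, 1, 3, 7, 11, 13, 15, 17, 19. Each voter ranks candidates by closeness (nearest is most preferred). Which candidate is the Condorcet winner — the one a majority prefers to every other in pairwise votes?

With single-peaked preferences on a line, the Condorcet winner is the candidate closest to the median voter.
The median voter (position 11) is closest to Frank at 8.
Check: Frank vs Dave — voters closer to Frank: 6 of 9.

Frank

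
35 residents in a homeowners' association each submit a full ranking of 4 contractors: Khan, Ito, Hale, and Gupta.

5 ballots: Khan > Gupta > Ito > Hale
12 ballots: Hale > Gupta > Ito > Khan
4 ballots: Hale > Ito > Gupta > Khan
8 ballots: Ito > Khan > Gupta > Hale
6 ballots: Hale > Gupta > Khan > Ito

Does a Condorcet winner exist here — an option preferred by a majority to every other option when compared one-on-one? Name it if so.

Head-to-head results (35 voters total):
Khan vs Ito: Ito wins 24–11.
Khan vs Hale: Hale wins 22–13.
Khan vs Gupta: Gupta wins 22–13.
Ito vs Hale: Hale wins 22–13.
Ito vs Gupta: Gupta wins 23–12.
Hale vs Gupta: Hale wins 22–13.
Hale beats each rival — Khan (22–13), Ito (22–13), Gupta (22–13) — so Hale is the Condorcet winner.

Hale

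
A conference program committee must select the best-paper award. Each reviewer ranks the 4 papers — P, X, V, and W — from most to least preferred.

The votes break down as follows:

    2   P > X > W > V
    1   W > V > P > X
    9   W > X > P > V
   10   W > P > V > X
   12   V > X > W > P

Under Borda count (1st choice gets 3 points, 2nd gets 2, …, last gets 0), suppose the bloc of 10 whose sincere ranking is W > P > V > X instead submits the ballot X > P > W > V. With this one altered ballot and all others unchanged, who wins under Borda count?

X

Borda totals with the altered ballot: P 36, X 76, V 38, W 54.
The switch changes the winner from W to X.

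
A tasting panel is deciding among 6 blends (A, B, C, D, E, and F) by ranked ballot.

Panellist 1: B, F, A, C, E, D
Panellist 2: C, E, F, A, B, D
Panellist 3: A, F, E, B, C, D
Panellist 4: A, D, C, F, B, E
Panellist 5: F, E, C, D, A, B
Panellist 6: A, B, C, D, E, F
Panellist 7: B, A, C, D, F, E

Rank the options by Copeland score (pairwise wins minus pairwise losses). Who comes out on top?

A

Pairwise results:
  A vs B: A wins 5–2.
  A vs C: A wins 5–2.
  A vs D: A wins 6–1.
  A vs E: A wins 5–2.
  A vs F: A wins 4–3.
  B vs C: B wins 4–3.
  B vs D: B wins 5–2.
  B vs E: B wins 4–3.
  B vs F: F wins 4–3.
  C vs D: C wins 6–1.
  C vs E: C wins 5–2.
  C vs F: C wins 4–3.
  D vs E: E wins 4–3.
  D vs F: F wins 4–3.
  E vs F: F wins 5–2.
Copeland scores (wins − losses):
  A: 5 − 0 = 5
  B: 3 − 2 = 1
  C: 3 − 2 = 1
  D: 0 − 5 = -5
  E: 1 − 4 = -3
  F: 3 − 2 = 1
A has the best Copeland score.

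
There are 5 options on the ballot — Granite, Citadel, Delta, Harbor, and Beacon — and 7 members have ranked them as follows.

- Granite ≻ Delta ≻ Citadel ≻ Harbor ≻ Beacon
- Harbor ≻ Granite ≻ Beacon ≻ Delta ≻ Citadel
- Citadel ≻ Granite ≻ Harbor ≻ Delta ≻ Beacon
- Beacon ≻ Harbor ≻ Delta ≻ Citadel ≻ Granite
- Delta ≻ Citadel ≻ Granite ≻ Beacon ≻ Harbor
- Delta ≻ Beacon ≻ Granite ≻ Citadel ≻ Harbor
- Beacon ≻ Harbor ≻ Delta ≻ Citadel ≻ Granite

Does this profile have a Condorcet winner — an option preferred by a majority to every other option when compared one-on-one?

No

Head-to-head results (7 voters total):
Granite vs Citadel: Citadel wins 4–3.
Granite vs Delta: Delta wins 4–3.
Granite vs Harbor: Granite wins 4–3.
Granite vs Beacon: Granite wins 4–3.
Citadel vs Delta: Delta wins 6–1.
Citadel vs Harbor: Citadel wins 4–3.
Citadel vs Beacon: Beacon wins 4–3.
Delta vs Harbor: Harbor wins 4–3.
Delta vs Beacon: Delta wins 4–3.
Harbor vs Beacon: Beacon wins 4–3.
No candidate beats all others: Granite beats Beacon beats Citadel beats Granite, a majority cycle.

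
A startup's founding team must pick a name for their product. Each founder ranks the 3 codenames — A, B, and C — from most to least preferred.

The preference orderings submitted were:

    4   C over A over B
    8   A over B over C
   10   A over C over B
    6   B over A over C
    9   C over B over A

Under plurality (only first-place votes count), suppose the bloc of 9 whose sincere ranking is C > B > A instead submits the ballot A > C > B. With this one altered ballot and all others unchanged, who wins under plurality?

First-place totals with the altered ballot: A 27, B 6, C 4.
The winner is unchanged: still A.

A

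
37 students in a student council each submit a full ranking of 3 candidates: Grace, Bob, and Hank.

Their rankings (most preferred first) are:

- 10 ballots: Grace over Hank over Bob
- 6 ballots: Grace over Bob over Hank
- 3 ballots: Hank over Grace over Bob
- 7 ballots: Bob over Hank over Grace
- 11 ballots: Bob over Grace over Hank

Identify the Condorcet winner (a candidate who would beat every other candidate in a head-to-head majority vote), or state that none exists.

Head-to-head results (37 voters total):
Grace vs Bob: Grace wins 19–18.
Grace vs Hank: Grace wins 27–10.
Bob vs Hank: Bob wins 24–13.
Grace beats each rival — Bob (19–18), Hank (27–10) — so Grace is the Condorcet winner.

Grace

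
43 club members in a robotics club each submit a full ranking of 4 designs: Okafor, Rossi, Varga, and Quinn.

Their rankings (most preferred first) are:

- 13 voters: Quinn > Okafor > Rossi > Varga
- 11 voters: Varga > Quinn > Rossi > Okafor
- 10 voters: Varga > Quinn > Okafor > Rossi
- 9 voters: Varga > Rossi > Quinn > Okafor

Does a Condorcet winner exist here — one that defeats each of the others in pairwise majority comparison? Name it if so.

Varga

Head-to-head results (43 voters total):
Okafor vs Rossi: Okafor wins 23–20.
Okafor vs Varga: Varga wins 30–13.
Okafor vs Quinn: Quinn wins 43–0.
Rossi vs Varga: Varga wins 30–13.
Rossi vs Quinn: Quinn wins 34–9.
Varga vs Quinn: Varga wins 30–13.
Varga beats each rival — Okafor (30–13), Rossi (30–13), Quinn (30–13) — so Varga is the Condorcet winner.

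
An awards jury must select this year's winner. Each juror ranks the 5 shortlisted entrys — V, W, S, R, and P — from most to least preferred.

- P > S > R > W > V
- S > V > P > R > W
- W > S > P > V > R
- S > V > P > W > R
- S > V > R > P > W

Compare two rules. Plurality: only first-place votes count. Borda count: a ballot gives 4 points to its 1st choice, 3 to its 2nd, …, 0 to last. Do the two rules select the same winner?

Plurality first-place counts: V 0, W 1, S 3, R 0, P 1 → S.
Borda totals: V 10, W 6, S 18, R 5, P 11 → S.
The two rules agree on S.

Yes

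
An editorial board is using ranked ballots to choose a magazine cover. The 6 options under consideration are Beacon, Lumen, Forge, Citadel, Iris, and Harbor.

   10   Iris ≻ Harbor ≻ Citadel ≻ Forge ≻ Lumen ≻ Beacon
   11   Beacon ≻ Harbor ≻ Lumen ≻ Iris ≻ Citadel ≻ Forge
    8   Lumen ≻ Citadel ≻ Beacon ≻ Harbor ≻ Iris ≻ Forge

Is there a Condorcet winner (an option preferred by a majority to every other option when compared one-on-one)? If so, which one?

Head-to-head results (29 voters total):
Beacon vs Lumen: Lumen wins 18–11.
Beacon vs Forge: Beacon wins 19–10.
Beacon vs Citadel: Citadel wins 18–11.
Beacon vs Iris: Beacon wins 19–10.
Beacon vs Harbor: Beacon wins 19–10.
Lumen vs Forge: Lumen wins 19–10.
Lumen vs Citadel: Lumen wins 19–10.
Lumen vs Iris: Lumen wins 19–10.
Lumen vs Harbor: Harbor wins 21–8.
Forge vs Citadel: Citadel wins 29–0.
Forge vs Iris: Iris wins 29–0.
Forge vs Harbor: Harbor wins 29–0.
Citadel vs Iris: Iris wins 21–8.
Citadel vs Harbor: Harbor wins 21–8.
Iris vs Harbor: Harbor wins 19–10.
No candidate beats all others: Beacon beats Harbor beats Lumen beats Beacon, a majority cycle.

There is no Condorcet winner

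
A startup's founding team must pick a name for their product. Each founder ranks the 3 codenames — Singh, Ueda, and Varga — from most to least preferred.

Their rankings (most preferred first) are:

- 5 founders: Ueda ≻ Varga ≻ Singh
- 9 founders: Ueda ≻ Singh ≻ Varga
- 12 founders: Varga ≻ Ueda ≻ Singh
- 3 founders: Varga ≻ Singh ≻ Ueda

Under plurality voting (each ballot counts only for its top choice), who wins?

Varga

First-place vote totals:
  Singh: 0
  Ueda: 14
  Varga: 15
Varga has the most first-place votes.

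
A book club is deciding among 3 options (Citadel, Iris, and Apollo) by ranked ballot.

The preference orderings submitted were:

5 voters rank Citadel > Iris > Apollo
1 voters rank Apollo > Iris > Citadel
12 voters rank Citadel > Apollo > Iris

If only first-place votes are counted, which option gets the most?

Citadel

First-place vote totals:
  Citadel: 17
  Iris: 0
  Apollo: 1
Citadel has the most first-place votes.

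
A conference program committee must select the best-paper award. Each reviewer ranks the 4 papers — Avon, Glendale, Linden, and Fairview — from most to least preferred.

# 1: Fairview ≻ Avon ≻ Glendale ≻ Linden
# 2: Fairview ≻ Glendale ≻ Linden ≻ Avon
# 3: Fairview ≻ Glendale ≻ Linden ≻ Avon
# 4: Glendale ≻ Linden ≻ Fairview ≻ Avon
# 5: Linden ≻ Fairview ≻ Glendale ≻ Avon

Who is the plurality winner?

Fairview

First-place vote totals:
  Avon: 0
  Glendale: 1
  Linden: 1
  Fairview: 3
Fairview has the most first-place votes.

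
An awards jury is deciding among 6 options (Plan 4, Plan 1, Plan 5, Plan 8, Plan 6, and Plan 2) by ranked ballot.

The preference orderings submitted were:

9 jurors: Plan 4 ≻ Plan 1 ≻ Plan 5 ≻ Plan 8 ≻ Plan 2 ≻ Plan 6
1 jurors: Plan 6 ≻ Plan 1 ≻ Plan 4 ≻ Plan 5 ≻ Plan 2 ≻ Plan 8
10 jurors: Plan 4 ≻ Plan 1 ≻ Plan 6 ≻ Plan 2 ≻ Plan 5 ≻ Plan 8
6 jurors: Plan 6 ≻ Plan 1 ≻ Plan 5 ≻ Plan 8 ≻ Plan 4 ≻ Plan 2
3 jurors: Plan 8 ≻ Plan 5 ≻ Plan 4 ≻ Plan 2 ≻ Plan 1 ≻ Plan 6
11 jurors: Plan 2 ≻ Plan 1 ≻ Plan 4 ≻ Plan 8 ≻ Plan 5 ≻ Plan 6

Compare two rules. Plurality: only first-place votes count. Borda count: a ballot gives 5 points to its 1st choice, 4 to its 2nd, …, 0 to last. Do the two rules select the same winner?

No

Plurality first-place counts: Plan 4 19, Plan 1 0, Plan 5 0, Plan 8 3, Plan 6 7, Plan 2 11 → Plan 4.
Borda totals: Plan 4 146, Plan 1 151, Plan 5 80, Plan 8 67, Plan 6 65, Plan 2 91 → Plan 1.
The two rules disagree: plurality picks Plan 4, Borda picks Plan 1.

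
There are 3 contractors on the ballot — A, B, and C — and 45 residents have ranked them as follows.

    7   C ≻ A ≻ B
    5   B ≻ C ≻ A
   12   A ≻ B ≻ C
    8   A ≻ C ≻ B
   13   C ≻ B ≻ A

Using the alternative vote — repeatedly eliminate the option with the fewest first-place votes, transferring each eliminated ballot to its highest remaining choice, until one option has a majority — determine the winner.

Round 1: A 20, C 20, B 5. B has the fewest and is eliminated.
Round 2: C 25, A 20. C has a majority.

C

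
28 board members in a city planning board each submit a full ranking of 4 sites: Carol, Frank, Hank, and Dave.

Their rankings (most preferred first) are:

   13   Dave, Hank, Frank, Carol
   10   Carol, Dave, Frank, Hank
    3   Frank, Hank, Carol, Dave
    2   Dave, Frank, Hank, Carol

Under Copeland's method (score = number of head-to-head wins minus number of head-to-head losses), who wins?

Dave

Pairwise results:
  Carol vs Frank: Frank wins 18–10.
  Carol vs Hank: Hank wins 18–10.
  Carol vs Dave: Dave wins 15–13.
  Frank vs Hank: Frank wins 15–13.
  Frank vs Dave: Dave wins 25–3.
  Hank vs Dave: Dave wins 25–3.
Copeland scores (wins − losses):
  Carol: 0 − 3 = -3
  Frank: 2 − 1 = 1
  Hank: 1 − 2 = -1
  Dave: 3 − 0 = 3
Dave has the best Copeland score.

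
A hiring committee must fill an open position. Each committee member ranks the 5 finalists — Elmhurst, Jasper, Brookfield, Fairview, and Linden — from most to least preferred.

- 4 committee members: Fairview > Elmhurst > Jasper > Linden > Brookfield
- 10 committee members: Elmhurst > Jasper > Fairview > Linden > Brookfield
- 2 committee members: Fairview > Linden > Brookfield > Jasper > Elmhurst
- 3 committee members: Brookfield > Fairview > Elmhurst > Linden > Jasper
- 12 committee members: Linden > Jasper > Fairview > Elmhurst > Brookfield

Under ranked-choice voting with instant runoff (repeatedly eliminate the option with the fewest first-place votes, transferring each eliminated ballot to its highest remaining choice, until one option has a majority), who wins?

Elmhurst

Round 1: Linden 12, Elmhurst 10, Fairview 6, Brookfield 3, Jasper 0. Jasper has the fewest and is eliminated.
Round 2: Linden 12, Elmhurst 10, Fairview 6, Brookfield 3. Brookfield has the fewest and is eliminated.
Round 3: Linden 12, Elmhurst 10, Fairview 9. Fairview has the fewest and is eliminated.
Round 4: Elmhurst 17, Linden 14. Elmhurst has a majority.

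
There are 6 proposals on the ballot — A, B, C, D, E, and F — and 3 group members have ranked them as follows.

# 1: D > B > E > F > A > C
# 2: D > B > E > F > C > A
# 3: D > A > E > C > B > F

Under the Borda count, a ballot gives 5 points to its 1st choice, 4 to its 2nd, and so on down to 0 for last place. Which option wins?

Borda scores:
  A: 1 + 0 + 4 = 5
  B: 4 + 4 + 1 = 9
  C: 0 + 1 + 2 = 3
  D: 5 + 5 + 5 = 15
  E: 3 + 3 + 3 = 9
  F: 2 + 2 + 0 = 4
D has the highest total.

D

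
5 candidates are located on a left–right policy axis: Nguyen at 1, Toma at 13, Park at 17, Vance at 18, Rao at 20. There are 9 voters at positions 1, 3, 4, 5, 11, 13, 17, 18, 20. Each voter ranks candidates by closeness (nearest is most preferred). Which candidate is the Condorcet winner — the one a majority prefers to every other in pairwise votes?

Toma

With single-peaked preferences on a line, the Condorcet winner is the candidate closest to the median voter.
The median voter (position 11) is closest to Toma at 13.
Check: Toma vs Vance — voters closer to Toma: 6 of 9.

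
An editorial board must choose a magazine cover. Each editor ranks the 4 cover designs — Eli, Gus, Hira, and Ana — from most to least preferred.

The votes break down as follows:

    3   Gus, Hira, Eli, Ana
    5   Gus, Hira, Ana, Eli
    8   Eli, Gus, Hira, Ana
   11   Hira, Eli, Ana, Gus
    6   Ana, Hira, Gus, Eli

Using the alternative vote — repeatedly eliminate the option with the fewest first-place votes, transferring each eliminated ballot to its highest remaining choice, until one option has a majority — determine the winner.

Hira

Round 1: Hira 11, Eli 8, Gus 8, Ana 6. Ana has the fewest and is eliminated.
Round 2: Hira 17, Eli 8, Gus 8. Hira has a majority.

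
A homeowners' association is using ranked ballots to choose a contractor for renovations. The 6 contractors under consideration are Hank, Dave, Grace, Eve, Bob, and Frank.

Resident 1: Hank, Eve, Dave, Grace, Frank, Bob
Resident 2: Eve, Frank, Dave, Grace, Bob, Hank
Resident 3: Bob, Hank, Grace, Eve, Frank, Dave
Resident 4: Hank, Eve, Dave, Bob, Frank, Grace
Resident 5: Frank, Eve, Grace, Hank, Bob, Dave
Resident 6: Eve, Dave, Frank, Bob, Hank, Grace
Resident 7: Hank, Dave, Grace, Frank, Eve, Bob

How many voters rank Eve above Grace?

Ballots ranking Eve above Grace: 5.
Ballots ranking Grace above Eve: 2.
So 5 of 7 voters prefer Eve to Grace.

5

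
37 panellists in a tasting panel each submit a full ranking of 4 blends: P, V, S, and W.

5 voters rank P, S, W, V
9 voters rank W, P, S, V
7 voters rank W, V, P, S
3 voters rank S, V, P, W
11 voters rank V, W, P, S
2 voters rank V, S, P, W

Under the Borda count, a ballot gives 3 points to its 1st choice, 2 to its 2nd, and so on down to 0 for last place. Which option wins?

Borda scores:
  P: 5·3 + 9·2 + 7·1 + 3·1 + 11·1 + 2·1 = 56
  V: 5·0 + 9·0 + 7·2 + 3·2 + 11·3 + 2·3 = 59
  S: 5·2 + 9·1 + 7·0 + 3·3 + 11·0 + 2·2 = 32
  W: 5·1 + 9·3 + 7·3 + 3·0 + 11·2 + 2·0 = 75
W has the highest total.

W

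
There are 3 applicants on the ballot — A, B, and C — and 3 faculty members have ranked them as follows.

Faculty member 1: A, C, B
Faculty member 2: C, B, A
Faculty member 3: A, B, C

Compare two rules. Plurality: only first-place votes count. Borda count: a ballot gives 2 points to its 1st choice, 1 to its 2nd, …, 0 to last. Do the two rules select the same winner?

Yes

Plurality first-place counts: A 2, B 0, C 1 → A.
Borda totals: A 4, B 2, C 3 → A.
The two rules agree on A.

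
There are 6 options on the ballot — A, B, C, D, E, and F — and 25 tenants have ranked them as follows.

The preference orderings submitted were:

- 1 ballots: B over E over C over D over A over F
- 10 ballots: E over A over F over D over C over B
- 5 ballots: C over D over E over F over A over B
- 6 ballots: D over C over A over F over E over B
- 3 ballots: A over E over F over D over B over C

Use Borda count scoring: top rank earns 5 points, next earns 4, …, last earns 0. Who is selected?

Borda scores:
  A: 1 + 10·4 + 5·1 + 6·3 + 3·5 = 79
  B: 5 + 10·0 + 5·0 + 6·0 + 3·1 = 8
  C: 3 + 10·1 + 5·5 + 6·4 + 3·0 = 62
  D: 2 + 10·2 + 5·4 + 6·5 + 3·2 = 78
  E: 4 + 10·5 + 5·3 + 6·1 + 3·4 = 87
  F: 0 + 10·3 + 5·2 + 6·2 + 3·3 = 61
E has the highest total.

E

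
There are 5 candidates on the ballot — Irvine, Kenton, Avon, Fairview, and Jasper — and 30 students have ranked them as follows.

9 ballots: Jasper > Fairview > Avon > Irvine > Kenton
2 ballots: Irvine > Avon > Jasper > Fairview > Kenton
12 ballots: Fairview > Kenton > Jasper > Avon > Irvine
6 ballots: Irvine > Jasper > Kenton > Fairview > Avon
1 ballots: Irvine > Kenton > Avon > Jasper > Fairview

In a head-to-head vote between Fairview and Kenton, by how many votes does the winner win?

16

Ballots ranking Fairview above Kenton: 9+2+12 = 23.
Ballots ranking Kenton above Fairview: 6+1 = 7.
Fairview wins 23–7, a margin of 16.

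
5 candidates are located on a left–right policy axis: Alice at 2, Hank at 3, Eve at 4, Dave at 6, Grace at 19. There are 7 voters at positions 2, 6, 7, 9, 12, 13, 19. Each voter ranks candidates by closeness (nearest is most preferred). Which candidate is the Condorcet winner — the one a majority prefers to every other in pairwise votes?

With single-peaked preferences on a line, the Condorcet winner is the candidate closest to the median voter.
The median voter (position 9) is closest to Dave at 6.
Check: Dave vs Grace — voters closer to Dave: 5 of 7.

Dave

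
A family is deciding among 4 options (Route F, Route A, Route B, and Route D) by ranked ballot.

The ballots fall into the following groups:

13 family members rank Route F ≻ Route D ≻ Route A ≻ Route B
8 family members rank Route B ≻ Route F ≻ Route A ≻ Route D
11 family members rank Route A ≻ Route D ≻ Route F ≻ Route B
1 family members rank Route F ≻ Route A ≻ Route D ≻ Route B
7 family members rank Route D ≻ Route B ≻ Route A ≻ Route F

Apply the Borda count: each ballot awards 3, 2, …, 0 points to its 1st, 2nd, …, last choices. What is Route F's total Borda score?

69

Borda scores:
  Route F: 13·3 + 8·2 + 11·1 + 3 + 7·0 = 69
  Route A: 13·1 + 8·1 + 11·3 + 2 + 7·1 = 63
  Route B: 13·0 + 8·3 + 11·0 + 0 + 7·2 = 38
  Route D: 13·2 + 8·0 + 11·2 + 1 + 7·3 = 70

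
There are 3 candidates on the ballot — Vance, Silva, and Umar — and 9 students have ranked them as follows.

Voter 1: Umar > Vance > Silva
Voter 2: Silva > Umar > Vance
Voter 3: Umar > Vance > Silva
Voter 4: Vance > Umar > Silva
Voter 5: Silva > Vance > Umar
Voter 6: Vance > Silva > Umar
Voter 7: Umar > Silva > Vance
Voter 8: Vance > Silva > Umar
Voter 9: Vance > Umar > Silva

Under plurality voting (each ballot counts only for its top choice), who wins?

Vance

First-place vote totals:
  Vance: 4
  Silva: 2
  Umar: 3
Vance has the most first-place votes.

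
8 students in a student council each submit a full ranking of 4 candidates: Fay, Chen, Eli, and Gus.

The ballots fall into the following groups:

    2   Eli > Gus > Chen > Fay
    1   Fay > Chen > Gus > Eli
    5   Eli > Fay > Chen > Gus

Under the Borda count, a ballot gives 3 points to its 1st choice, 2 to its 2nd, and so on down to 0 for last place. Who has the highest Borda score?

Borda scores:
  Fay: 2·0 + 3 + 5·2 = 13
  Chen: 2·1 + 2 + 5·1 = 9
  Eli: 2·3 + 0 + 5·3 = 21
  Gus: 2·2 + 1 + 5·0 = 5
Eli has the highest total.

Eli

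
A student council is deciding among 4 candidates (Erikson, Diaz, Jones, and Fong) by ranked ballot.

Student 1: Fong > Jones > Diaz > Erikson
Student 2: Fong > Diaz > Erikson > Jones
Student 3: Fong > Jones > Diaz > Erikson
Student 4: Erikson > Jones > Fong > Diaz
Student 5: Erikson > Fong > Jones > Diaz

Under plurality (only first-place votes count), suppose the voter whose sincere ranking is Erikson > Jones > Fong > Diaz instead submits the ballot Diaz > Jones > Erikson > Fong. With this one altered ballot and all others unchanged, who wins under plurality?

First-place totals with the altered ballot: Erikson 1, Diaz 1, Jones 0, Fong 3.
The winner is unchanged: still Fong.

Fong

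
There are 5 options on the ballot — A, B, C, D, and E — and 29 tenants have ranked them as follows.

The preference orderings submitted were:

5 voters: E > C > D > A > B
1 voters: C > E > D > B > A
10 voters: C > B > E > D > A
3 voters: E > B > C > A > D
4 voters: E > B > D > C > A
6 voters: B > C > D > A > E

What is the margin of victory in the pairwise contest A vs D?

Ballots ranking A above D: 3.
Ballots ranking D above A: 5+1+10+4+6 = 26.
D wins 26–3, a margin of 23.

23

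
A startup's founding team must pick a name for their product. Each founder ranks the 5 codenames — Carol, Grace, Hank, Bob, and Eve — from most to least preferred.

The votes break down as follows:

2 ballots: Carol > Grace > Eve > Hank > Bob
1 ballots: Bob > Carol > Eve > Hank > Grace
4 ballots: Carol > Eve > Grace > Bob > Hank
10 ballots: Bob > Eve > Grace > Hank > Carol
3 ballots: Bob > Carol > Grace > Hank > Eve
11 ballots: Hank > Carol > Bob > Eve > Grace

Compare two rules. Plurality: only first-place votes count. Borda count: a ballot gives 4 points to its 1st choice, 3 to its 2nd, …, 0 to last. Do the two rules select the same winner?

Plurality first-place counts: Carol 6, Grace 0, Hank 11, Bob 14, Eve 0 → Bob.
Borda totals: Carol 69, Grace 40, Hank 60, Bob 82, Eve 59 → Bob.
The two rules agree on Bob.

Yes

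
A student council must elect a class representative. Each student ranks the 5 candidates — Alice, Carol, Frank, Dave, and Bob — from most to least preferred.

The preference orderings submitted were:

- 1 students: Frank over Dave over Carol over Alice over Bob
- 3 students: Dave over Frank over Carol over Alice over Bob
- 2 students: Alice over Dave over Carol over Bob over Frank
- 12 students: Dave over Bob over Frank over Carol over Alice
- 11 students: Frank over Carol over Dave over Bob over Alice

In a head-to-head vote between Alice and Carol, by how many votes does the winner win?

25

Ballots ranking Alice above Carol: 2.
Ballots ranking Carol above Alice: 1+3+12+11 = 27.
Carol wins 27–2, a margin of 25.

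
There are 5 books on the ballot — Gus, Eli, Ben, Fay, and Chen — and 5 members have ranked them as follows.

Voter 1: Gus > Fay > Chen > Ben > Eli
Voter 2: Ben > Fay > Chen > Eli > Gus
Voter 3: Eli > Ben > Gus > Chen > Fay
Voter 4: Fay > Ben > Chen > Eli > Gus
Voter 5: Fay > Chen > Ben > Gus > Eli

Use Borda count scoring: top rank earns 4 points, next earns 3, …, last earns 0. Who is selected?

Borda scores:
  Gus: 4 + 0 + 2 + 0 + 1 = 7
  Eli: 0 + 1 + 4 + 1 + 0 = 6
  Ben: 1 + 4 + 3 + 3 + 2 = 13
  Fay: 3 + 3 + 0 + 4 + 4 = 14
  Chen: 2 + 2 + 1 + 2 + 3 = 10
Fay has the highest total.

Fay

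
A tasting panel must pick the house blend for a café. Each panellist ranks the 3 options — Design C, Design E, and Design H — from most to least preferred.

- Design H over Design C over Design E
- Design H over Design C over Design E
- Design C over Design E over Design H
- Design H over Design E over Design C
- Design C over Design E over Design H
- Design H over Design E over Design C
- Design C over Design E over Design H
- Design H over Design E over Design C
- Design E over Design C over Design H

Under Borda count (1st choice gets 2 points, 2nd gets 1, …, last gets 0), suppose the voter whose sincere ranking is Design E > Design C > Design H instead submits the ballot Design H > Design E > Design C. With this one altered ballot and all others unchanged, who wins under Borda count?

Borda totals with the altered ballot: Design C 8, Design E 7, Design H 12.
The winner is unchanged: still Design H.

Design H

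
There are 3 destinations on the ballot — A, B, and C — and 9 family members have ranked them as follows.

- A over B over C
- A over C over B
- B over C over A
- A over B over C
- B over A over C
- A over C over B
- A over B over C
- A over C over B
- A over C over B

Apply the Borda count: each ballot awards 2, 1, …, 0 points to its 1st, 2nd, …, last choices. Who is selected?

A

Borda scores:
  A: 2 + 2 + 0 + 2 + 1 + 2 + 2 + 2 + 2 = 15
  B: 1 + 0 + 2 + 1 + 2 + 0 + 1 + 0 + 0 = 7
  C: 0 + 1 + 1 + 0 + 0 + 1 + 0 + 1 + 1 = 5
A has the highest total.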